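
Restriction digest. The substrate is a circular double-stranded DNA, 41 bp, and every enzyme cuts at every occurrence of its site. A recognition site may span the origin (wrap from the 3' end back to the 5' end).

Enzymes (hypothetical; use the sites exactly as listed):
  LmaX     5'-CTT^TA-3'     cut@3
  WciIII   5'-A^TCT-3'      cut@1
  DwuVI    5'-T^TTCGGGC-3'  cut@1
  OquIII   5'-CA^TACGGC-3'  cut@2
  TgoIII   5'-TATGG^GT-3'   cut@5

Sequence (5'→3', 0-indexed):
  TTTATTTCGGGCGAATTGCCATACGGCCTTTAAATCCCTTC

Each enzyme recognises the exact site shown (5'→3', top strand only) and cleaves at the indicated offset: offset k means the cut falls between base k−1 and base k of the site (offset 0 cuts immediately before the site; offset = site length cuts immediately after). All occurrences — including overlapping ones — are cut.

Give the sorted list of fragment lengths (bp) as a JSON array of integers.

[3,9,13,16]

Per-enzyme occurrences:
  LmaX CTTTA/3: at [27, 40] ⇒ [2, 30]
  WciIII (ATCT, off=1): no sites
  DwuVI TTTCGGGC/1: at [4] ⇒ [5]
  OquIII CATACGGC/2: at [19] ⇒ [21]
  TgoIII (TATGGGT, off=5): no sites

All cut coordinates (distinct, sorted): [2, 5, 21, 30]

Fragment lengths:
  2→5: 3 bp
  5→21: 16 bp
  21→30: 9 bp
  30→2 (wrap): 41-30+2 = 13 bp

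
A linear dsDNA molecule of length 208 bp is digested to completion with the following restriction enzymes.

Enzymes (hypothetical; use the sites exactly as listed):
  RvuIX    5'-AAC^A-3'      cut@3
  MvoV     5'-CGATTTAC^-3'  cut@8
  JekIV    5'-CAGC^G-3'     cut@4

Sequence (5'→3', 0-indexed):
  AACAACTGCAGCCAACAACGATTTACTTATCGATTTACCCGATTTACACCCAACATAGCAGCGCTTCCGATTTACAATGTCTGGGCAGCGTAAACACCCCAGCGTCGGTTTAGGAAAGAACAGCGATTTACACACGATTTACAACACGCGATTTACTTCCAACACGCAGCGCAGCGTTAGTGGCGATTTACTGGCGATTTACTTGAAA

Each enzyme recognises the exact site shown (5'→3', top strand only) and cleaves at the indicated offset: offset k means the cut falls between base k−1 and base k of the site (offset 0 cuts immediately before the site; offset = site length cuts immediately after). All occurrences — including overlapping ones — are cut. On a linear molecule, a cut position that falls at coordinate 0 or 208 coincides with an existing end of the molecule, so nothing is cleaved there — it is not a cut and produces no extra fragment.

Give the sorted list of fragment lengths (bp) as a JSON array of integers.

Per-enzyme occurrences:
  RvuIX AACA/3: at [0, 13, 51, 92, 118, 142, 160] ⇒ [3, 16, 54, 95, 121, 145, 163]
  MvoV CGATTTAC/8: at [18, 30, 39, 67, 123, 134, 148, 183, 194] ⇒ [26, 38, 47, 75, 131, 142, 156, 191, 202]
  JekIV CAGCG/4: at [58, 85, 99, 120, 166, 171] ⇒ [62, 89, 103, 124, 170, 175]

All cut coordinates (distinct, sorted): [3, 16, 26, 38, 47, 54, 62, 75, 89, 95, 103, 121, 124, 131, 142, 145, 156, 163, 170, 175, 191, 202]

Fragments:
  [0,3): 3 bp
  [3,16): 13 bp
  [16,26): 10 bp
  [26,38): 12 bp
  [38,47): 9 bp
  [47,54): 7 bp
  [54,62): 8 bp
  [62,75): 13 bp
  [75,89): 14 bp
  [89,95): 6 bp
  [95,103): 8 bp
  [103,121): 18 bp
  [121,124): 3 bp
  [124,131): 7 bp
  [131,142): 11 bp
  [142,145): 3 bp
  [145,156): 11 bp
  [156,163): 7 bp
  [163,170): 7 bp
  [170,175): 5 bp
  [175,191): 16 bp
  [191,202): 11 bp
  [202,208): 6 bp

[3,3,3,5,6,6,7,7,7,7,8,8,9,10,11,11,11,12,13,13,14,16,18]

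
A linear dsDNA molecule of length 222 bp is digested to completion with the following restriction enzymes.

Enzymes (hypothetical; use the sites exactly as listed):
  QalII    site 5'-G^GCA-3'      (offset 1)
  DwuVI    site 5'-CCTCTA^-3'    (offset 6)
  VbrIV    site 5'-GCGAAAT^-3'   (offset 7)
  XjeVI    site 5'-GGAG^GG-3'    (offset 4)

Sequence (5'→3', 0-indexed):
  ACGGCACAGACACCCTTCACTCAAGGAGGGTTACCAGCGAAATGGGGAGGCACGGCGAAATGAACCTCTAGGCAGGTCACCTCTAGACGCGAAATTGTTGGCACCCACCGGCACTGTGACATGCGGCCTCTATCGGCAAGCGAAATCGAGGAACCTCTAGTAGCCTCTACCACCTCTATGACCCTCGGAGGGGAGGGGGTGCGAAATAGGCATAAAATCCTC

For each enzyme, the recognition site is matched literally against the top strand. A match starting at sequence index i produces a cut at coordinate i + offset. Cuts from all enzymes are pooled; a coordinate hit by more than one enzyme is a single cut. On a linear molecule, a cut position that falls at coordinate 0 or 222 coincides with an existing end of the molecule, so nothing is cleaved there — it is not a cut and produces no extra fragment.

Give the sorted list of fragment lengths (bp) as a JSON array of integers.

Site scan:
  QalII (GGCA, off=1): starts [2, 48, 70, 99, 109, 134, 208] → cuts [3, 49, 71, 100, 110, 135, 209]
  DwuVI (CCTCTA, off=6): starts [64, 79, 126, 153, 163, 172] → cuts [70, 85, 132, 159, 169, 178]
  VbrIV (GCGAAAT, off=7): starts [36, 54, 88, 139, 200] → cuts [43, 61, 95, 146, 207]
  XjeVI (GGAGGG, off=4): starts [24, 186, 191] → cuts [28, 190, 195]

Pooled cuts: [3, 28, 43, 49, 61, 70, 71, 85, 95, 100, 110, 132, 135, 146, 159, 169, 178, 190, 195, 207, 209]

Fragment lengths:
  [0,3): 3 bp
  [3,28): 25 bp
  [28,43): 15 bp
  [43,49): 6 bp
  [49,61): 12 bp
  [61,70): 9 bp
  [70,71): 1 bp
  [71,85): 14 bp
  [85,95): 10 bp
  [95,100): 5 bp
  [100,110): 10 bp
  [110,132): 22 bp
  [132,135): 3 bp
  [135,146): 11 bp
  [146,159): 13 bp
  [159,169): 10 bp
  [169,178): 9 bp
  [178,190): 12 bp
  [190,195): 5 bp
  [195,207): 12 bp
  [207,209): 2 bp
  [209,222): 13 bp

[1,2,3,3,5,5,6,9,9,10,10,10,11,12,12,12,13,13,14,15,22,25]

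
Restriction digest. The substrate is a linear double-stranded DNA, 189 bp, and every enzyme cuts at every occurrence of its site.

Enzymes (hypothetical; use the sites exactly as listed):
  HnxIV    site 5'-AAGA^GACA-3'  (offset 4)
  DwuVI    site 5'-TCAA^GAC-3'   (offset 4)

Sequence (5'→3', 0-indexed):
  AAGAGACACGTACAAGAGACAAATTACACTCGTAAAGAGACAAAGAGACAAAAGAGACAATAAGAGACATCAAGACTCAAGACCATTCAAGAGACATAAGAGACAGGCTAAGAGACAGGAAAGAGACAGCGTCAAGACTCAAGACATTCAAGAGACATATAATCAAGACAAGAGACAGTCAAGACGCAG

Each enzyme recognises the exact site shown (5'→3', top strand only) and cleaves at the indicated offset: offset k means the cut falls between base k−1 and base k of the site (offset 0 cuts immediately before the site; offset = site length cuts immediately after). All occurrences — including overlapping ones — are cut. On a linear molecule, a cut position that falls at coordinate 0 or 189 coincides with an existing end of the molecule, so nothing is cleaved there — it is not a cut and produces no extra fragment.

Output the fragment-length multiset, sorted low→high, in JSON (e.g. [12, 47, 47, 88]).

Scan for sites:
  HnxIV (AAGAGACA, off=4): starts [0, 13, 34, 42, 51, 61, 88, 97, 109, 120, 149, 169] → cuts [4, 17, 38, 46, 55, 65, 92, 101, 113, 124, 153, 173]
  DwuVI (TCAAGAC, off=4): starts [69, 76, 131, 138, 162, 178] → cuts [73, 80, 135, 142, 166, 182]

All cut coordinates (distinct, sorted): [4, 17, 38, 46, 55, 65, 73, 80, 92, 101, 113, 124, 135, 142, 153, 166, 173, 182]

Fragment lengths:
  [0,4): 4 bp
  [4,17): 13 bp
  [17,38): 21 bp
  [38,46): 8 bp
  [46,55): 9 bp
  [55,65): 10 bp
  [65,73): 8 bp
  [73,80): 7 bp
  [80,92): 12 bp
  [92,101): 9 bp
  [101,113): 12 bp
  [113,124): 11 bp
  [124,135): 11 bp
  [135,142): 7 bp
  [142,153): 11 bp
  [153,166): 13 bp
  [166,173): 7 bp
  [173,182): 9 bp
  [182,189): 7 bp

[4,7,7,7,7,8,8,9,9,9,10,11,11,11,12,12,13,13,21]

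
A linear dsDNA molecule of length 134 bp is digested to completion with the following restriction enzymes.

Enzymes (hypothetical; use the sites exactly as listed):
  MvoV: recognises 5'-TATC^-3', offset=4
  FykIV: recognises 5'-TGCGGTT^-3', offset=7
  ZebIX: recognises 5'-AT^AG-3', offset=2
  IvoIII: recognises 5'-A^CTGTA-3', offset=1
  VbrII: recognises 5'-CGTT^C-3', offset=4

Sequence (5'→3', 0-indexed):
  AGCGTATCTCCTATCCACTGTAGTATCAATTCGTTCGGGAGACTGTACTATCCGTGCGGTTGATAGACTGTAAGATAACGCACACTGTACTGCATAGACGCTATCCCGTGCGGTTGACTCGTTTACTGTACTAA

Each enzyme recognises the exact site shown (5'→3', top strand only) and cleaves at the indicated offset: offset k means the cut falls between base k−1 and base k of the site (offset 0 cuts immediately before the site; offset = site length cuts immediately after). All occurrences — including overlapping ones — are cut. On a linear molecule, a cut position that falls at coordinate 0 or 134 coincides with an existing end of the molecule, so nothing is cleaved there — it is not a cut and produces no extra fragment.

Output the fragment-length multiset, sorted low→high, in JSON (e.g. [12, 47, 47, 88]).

Site scan:
  MvoV (TATC, off=4): starts [4, 11, 23, 48, 101] → cuts [8, 15, 27, 52, 105]
  FykIV (TGCGGTT, off=7): starts [54, 108] → cuts [61, 115]
  ZebIX (ATAG, off=2): starts [62, 93] → cuts [64, 95]
  IvoIII (ACTGTA, off=1): starts [16, 41, 66, 83, 124] → cuts [17, 42, 67, 84, 125]
  VbrII (CGTTC, off=4): starts [31] → cuts [35]

All cut coordinates (distinct, sorted): [8, 15, 17, 27, 35, 42, 52, 61, 64, 67, 84, 95, 105, 115, 125]

Fragments:
  [0,8): 8 bp
  [8,15): 7 bp
  [15,17): 2 bp
  [17,27): 10 bp
  [27,35): 8 bp
  [35,42): 7 bp
  [42,52): 10 bp
  [52,61): 9 bp
  [61,64): 3 bp
  [64,67): 3 bp
  [67,84): 17 bp
  [84,95): 11 bp
  [95,105): 10 bp
  [105,115): 10 bp
  [115,125): 10 bp
  [125,134): 9 bp

[2,3,3,7,7,8,8,9,9,10,10,10,10,10,11,17]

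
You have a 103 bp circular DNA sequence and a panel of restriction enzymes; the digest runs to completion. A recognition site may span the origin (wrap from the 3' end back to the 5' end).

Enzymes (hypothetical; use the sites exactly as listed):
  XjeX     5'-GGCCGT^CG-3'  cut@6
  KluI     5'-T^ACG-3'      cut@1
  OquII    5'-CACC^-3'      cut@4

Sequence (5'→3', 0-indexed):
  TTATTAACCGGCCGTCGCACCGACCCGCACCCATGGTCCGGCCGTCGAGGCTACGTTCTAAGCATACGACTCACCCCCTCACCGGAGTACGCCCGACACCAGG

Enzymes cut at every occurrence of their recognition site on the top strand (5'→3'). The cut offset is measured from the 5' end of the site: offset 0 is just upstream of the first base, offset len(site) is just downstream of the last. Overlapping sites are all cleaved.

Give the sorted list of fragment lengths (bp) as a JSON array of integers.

Per-enzyme occurrences:
  XjeX (GGCCGTCG, off=6): starts [9, 39] → cuts [15, 45]
  KluI (TACG, off=1): starts [51, 64, 87] → cuts [52, 65, 88]
  OquII (CACC, off=4): starts [17, 27, 71, 79, 96] → cuts [21, 31, 75, 83, 100]

Pooled cuts: [15, 21, 31, 45, 52, 65, 75, 83, 88, 100]

Fragment lengths:
  15→21: 6 bp
  21→31: 10 bp
  31→45: 14 bp
  45→52: 7 bp
  52→65: 13 bp
  65→75: 10 bp
  75→83: 8 bp
  83→88: 5 bp
  88→100: 12 bp
  100→15 (wrap): 103-100+15 = 18 bp

[5,6,7,8,10,10,12,13,14,18]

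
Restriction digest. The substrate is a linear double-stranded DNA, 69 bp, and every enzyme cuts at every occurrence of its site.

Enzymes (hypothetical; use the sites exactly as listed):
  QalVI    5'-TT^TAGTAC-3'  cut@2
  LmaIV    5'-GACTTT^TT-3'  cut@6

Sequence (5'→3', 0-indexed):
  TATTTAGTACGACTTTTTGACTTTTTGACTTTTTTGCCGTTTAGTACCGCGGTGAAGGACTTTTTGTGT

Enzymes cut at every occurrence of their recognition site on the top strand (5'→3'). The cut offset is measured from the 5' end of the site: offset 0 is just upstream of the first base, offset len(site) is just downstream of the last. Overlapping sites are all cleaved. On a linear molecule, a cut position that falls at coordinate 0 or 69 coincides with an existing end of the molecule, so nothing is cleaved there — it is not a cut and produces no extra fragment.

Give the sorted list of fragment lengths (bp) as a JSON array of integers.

Per-enzyme occurrences:
  QalVI (TTTAGTAC, off=2): starts [2, 39] → cuts [4, 41]
  LmaIV (GACTTTTT, off=6): starts [10, 18, 26, 57] → cuts [16, 24, 32, 63]

All cut coordinates (distinct, sorted): [4, 16, 24, 32, 41, 63]

Fragments:
  [0,4): 4 bp
  [4,16): 12 bp
  [16,24): 8 bp
  [24,32): 8 bp
  [32,41): 9 bp
  [41,63): 22 bp
  [63,69): 6 bp

[4,6,8,8,9,12,22]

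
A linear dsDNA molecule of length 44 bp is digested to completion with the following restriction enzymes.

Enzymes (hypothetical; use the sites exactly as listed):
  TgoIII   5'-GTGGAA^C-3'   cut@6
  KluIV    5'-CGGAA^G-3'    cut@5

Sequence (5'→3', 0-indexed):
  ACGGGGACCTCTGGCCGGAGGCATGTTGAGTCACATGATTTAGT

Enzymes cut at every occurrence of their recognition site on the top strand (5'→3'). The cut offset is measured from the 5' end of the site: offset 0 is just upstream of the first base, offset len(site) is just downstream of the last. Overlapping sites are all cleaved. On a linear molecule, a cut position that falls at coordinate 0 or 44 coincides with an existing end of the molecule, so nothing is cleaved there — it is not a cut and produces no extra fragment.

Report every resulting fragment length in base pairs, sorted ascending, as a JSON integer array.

[44]

Site scan:
  TgoIII (GTGGAAC, off=6): no sites
  KluIV (CGGAAG, off=5): no sites

Pooled cuts: ∅

Fragments:
  no cuts → one linear fragment of 44 bp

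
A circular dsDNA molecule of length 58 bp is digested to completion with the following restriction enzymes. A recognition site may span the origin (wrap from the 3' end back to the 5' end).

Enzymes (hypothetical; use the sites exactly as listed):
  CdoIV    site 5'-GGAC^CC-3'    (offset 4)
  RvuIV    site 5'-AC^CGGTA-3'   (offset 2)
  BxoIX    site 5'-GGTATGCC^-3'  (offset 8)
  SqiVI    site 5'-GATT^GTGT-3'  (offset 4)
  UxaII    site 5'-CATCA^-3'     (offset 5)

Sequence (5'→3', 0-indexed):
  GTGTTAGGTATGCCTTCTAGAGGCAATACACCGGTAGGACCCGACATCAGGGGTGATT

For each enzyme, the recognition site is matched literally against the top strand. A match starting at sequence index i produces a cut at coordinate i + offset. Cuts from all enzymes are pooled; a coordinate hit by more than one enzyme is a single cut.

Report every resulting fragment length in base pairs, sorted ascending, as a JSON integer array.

Per-enzyme occurrences:
  CdoIV (GGACCC, off=4): starts [36] → cuts [40]
  RvuIV (ACCGGTA, off=2): starts [29] → cuts [31]
  BxoIX (GGTATGCC, off=8): starts [6] → cuts [14]
  SqiVI (GATTGTGT, off=4): starts [54] → cuts [0]
  UxaII (CATCA, off=5): starts [44] → cuts [49]

All cut coordinates (distinct, sorted): [0, 14, 31, 40, 49]

Fragment lengths:
  0→14: 14 bp
  14→31: 17 bp
  31→40: 9 bp
  40→49: 9 bp
  49→0 (wrap): 58-49+0 = 9 bp

[9,9,9,14,17]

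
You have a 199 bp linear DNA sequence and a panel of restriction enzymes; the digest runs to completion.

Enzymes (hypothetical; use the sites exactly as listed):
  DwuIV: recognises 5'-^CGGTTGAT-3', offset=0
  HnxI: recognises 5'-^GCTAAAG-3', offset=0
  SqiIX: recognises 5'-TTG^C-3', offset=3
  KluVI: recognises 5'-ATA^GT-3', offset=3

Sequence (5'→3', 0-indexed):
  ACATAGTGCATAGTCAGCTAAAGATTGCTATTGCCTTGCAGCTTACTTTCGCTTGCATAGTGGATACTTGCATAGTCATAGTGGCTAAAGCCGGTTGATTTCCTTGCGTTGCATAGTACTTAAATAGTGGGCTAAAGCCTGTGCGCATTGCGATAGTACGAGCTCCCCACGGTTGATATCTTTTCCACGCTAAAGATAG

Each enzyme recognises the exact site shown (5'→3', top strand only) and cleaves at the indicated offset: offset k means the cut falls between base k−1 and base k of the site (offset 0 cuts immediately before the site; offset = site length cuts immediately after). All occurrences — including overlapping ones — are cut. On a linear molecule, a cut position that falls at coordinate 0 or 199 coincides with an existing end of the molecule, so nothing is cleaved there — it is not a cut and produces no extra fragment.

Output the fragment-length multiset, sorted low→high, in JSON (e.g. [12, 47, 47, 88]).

Site scan:
  DwuIV CGGTTGAT/0: at [91, 169] ⇒ [91, 169]
  HnxI GCTAAAG/0: at [16, 83, 130, 188] ⇒ [16, 83, 130, 188]
  SqiIX TTGC/3: at [24, 30, 35, 52, 67, 103, 108, 147] ⇒ [27, 33, 38, 55, 70, 106, 111, 150]
  KluVI ATAGT/3: at [2, 9, 56, 71, 77, 112, 123, 152] ⇒ [5, 12, 59, 74, 80, 115, 126, 155]

Pooled cuts: [5, 12, 16, 27, 33, 38, 55, 59, 70, 74, 80, 83, 91, 106, 111, 115, 126, 130, 150, 155, 169, 188]

Fragments:
  [0,5): 5 bp
  [5,12): 7 bp
  [12,16): 4 bp
  [16,27): 11 bp
  [27,33): 6 bp
  [33,38): 5 bp
  [38,55): 17 bp
  [55,59): 4 bp
  [59,70): 11 bp
  [70,74): 4 bp
  [74,80): 6 bp
  [80,83): 3 bp
  [83,91): 8 bp
  [91,106): 15 bp
  [106,111): 5 bp
  [111,115): 4 bp
  [115,126): 11 bp
  [126,130): 4 bp
  [130,150): 20 bp
  [150,155): 5 bp
  [155,169): 14 bp
  [169,188): 19 bp
  [188,199): 11 bp

[3,4,4,4,4,4,5,5,5,5,6,6,7,8,11,11,11,11,14,15,17,19,20]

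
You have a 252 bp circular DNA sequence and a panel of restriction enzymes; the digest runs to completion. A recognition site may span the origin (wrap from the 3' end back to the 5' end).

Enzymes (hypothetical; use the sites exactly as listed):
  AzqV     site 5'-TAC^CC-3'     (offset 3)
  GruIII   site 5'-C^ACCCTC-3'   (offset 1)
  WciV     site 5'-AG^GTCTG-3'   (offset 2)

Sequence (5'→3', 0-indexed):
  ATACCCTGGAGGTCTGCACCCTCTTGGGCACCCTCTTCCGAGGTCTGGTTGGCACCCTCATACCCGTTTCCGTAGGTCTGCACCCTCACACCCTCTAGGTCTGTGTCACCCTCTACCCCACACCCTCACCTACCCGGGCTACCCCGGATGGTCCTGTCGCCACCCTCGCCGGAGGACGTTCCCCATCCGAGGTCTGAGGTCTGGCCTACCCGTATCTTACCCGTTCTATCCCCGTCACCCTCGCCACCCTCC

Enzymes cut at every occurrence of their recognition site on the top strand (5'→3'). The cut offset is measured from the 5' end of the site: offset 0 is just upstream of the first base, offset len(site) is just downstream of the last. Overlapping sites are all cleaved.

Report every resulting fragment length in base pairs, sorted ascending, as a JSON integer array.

[5,6,6,7,7,8,9,9,9,9,9,10,11,11,11,11,12,12,12,13,16,19,30]

Per-enzyme occurrences:
  AzqV TACCC/3: at [1, 60, 113, 130, 139, 206, 217] ⇒ [4, 63, 116, 133, 142, 209, 220]
  GruIII CACCCTC/1: at [16, 28, 52, 80, 88, 106, 120, 160, 235, 244] ⇒ [17, 29, 53, 81, 89, 107, 121, 161, 236, 245]
  WciV AGGTCTG/2: at [9, 40, 73, 96, 189, 196] ⇒ [11, 42, 75, 98, 191, 198]

All cut coordinates (distinct, sorted): [4, 11, 17, 29, 42, 53, 63, 75, 81, 89, 98, 107, 116, 121, 133, 142, 161, 191, 198, 209, 220, 236, 245]

Fragment lengths:
  4→11: 7 bp
  11→17: 6 bp
  17→29: 12 bp
  29→42: 13 bp
  42→53: 11 bp
  53→63: 10 bp
  63→75: 12 bp
  75→81: 6 bp
  81→89: 8 bp
  89→98: 9 bp
  98→107: 9 bp
  107→116: 9 bp
  116→121: 5 bp
  121→133: 12 bp
  133→142: 9 bp
  142→161: 19 bp
  161→191: 30 bp
  191→198: 7 bp
  198→209: 11 bp
  209→220: 11 bp
  220→236: 16 bp
  236→245: 9 bp
  245→4 (wrap): 252-245+4 = 11 bp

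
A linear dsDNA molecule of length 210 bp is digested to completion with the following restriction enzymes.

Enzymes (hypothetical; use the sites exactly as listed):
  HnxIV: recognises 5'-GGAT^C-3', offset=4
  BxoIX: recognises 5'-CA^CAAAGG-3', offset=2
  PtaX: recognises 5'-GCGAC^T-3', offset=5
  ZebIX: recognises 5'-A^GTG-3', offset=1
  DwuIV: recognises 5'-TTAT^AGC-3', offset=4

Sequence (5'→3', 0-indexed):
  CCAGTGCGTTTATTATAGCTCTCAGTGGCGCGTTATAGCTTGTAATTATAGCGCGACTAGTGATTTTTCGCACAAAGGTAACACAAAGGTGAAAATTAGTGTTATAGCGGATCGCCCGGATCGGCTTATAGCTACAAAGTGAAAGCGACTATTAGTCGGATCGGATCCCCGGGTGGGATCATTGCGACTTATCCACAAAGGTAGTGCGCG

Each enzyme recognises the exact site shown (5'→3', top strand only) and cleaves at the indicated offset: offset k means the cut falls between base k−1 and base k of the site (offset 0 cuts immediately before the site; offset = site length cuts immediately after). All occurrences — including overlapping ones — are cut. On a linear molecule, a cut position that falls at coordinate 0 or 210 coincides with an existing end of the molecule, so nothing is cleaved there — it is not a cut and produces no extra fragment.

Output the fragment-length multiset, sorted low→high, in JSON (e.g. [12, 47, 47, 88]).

Site scan:
  HnxIV GGATC/4: at [108, 117, 157, 162, 175] ⇒ [112, 121, 161, 166, 179]
  BxoIX CACAAAGG/2: at [70, 81, 193] ⇒ [72, 83, 195]
  PtaX GCGACT/5: at [52, 144, 183] ⇒ [57, 149, 188]
  ZebIX AGTG/1: at [2, 23, 58, 97, 137, 202] ⇒ [3, 24, 59, 98, 138, 203]
  DwuIV TTATAGC/4: at [12, 32, 45, 101, 125] ⇒ [16, 36, 49, 105, 129]

All cut coordinates (distinct, sorted): [3, 16, 24, 36, 49, 57, 59, 72, 83, 98, 105, 112, 121, 129, 138, 149, 161, 166, 179, 188, 195, 203]

Fragments:
  [0,3): 3 bp
  [3,16): 13 bp
  [16,24): 8 bp
  [24,36): 12 bp
  [36,49): 13 bp
  [49,57): 8 bp
  [57,59): 2 bp
  [59,72): 13 bp
  [72,83): 11 bp
  [83,98): 15 bp
  [98,105): 7 bp
  [105,112): 7 bp
  [112,121): 9 bp
  [121,129): 8 bp
  [129,138): 9 bp
  [138,149): 11 bp
  [149,161): 12 bp
  [161,166): 5 bp
  [166,179): 13 bp
  [179,188): 9 bp
  [188,195): 7 bp
  [195,203): 8 bp
  [203,210): 7 bp

[2,3,5,7,7,7,7,8,8,8,8,9,9,9,11,11,12,12,13,13,13,13,15]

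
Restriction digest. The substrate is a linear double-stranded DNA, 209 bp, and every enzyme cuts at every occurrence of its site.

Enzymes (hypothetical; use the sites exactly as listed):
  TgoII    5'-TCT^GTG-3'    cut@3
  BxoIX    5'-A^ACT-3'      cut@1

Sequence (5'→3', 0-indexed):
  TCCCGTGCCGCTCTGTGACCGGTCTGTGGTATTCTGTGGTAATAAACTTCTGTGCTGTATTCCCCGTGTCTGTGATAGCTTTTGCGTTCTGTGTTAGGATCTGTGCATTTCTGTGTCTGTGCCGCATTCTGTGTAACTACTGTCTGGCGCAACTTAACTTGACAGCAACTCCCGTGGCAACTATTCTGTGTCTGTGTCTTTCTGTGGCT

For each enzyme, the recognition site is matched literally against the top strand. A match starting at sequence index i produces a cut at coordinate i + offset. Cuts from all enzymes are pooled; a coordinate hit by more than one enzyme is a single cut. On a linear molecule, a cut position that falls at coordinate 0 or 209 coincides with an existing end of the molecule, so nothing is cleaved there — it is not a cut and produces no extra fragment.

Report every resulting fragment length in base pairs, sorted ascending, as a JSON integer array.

[5,5,6,6,6,6,8,10,10,10,10,11,11,12,12,12,14,16,19,20]

Scan for sites:
  TgoII (TCTGTG, off=3): starts [11, 22, 32, 48, 68, 87, 99, 109, 115, 127, 184, 190, 200] → cuts [14, 25, 35, 51, 71, 90, 102, 112, 118, 130, 187, 193, 203]
  BxoIX (AACT, off=1): starts [44, 134, 150, 155, 166, 178] → cuts [45, 135, 151, 156, 167, 179]

All cut coordinates (distinct, sorted): [14, 25, 35, 45, 51, 71, 90, 102, 112, 118, 130, 135, 151, 156, 167, 179, 187, 193, 203]

Fragment lengths:
  [0,14): 14 bp
  [14,25): 11 bp
  [25,35): 10 bp
  [35,45): 10 bp
  [45,51): 6 bp
  [51,71): 20 bp
  [71,90): 19 bp
  [90,102): 12 bp
  [102,112): 10 bp
  [112,118): 6 bp
  [118,130): 12 bp
  [130,135): 5 bp
  [135,151): 16 bp
  [151,156): 5 bp
  [156,167): 11 bp
  [167,179): 12 bp
  [179,187): 8 bp
  [187,193): 6 bp
  [193,203): 10 bp
  [203,209): 6 bp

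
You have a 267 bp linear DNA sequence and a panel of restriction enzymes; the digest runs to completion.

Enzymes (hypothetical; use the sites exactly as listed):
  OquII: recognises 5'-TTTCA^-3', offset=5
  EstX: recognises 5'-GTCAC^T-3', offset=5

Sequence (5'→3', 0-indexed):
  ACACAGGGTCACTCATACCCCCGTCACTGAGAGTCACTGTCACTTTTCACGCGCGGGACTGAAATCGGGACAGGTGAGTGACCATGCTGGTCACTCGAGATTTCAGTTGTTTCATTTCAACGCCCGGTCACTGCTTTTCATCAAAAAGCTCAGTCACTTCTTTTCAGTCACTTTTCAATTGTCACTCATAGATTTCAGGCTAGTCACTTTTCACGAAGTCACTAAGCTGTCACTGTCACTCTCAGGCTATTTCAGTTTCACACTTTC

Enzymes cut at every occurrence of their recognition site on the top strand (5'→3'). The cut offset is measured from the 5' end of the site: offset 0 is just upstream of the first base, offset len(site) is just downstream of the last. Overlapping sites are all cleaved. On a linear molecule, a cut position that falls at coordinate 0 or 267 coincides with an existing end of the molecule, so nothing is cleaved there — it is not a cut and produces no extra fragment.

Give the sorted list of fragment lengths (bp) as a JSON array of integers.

Site scan:
  OquII TTTCA/5: at [44, 100, 109, 114, 135, 161, 172, 192, 208, 249, 255] ⇒ [49, 105, 114, 119, 140, 166, 177, 197, 213, 254, 260]
  EstX GTCACT/5: at [7, 22, 32, 38, 89, 126, 152, 166, 180, 202, 217, 228, 234] ⇒ [12, 27, 37, 43, 94, 131, 157, 171, 185, 207, 222, 233, 239]

All cut coordinates (distinct, sorted): [12, 27, 37, 43, 49, 94, 105, 114, 119, 131, 140, 157, 166, 171, 177, 185, 197, 207, 213, 222, 233, 239, 254, 260]

Fragments:
  [0,12): 12 bp
  [12,27): 15 bp
  [27,37): 10 bp
  [37,43): 6 bp
  [43,49): 6 bp
  [49,94): 45 bp
  [94,105): 11 bp
  [105,114): 9 bp
  [114,119): 5 bp
  [119,131): 12 bp
  [131,140): 9 bp
  [140,157): 17 bp
  [157,166): 9 bp
  [166,171): 5 bp
  [171,177): 6 bp
  [177,185): 8 bp
  [185,197): 12 bp
  [197,207): 10 bp
  [207,213): 6 bp
  [213,222): 9 bp
  [222,233): 11 bp
  [233,239): 6 bp
  [239,254): 15 bp
  [254,260): 6 bp
  [260,267): 7 bp

[5,5,6,6,6,6,6,6,7,8,9,9,9,9,10,10,11,11,12,12,12,15,15,17,45]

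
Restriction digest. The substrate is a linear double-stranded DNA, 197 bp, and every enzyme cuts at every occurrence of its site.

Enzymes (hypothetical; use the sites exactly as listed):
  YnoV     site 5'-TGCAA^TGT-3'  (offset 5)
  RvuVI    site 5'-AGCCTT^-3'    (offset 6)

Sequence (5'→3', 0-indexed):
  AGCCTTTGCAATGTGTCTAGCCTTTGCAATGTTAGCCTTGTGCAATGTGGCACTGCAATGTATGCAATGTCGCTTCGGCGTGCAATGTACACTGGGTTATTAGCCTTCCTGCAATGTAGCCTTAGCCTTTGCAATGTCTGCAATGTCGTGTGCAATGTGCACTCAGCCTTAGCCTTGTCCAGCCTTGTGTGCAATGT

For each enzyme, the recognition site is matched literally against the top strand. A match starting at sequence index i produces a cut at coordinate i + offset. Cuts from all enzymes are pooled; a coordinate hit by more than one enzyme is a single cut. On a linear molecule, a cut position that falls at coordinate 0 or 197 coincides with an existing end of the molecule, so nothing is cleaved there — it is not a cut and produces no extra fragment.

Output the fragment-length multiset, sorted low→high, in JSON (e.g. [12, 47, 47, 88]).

Per-enzyme occurrences:
  YnoV TGCAATGT/5: at [6, 24, 40, 53, 62, 80, 109, 129, 138, 150, 189] ⇒ [11, 29, 45, 58, 67, 85, 114, 134, 143, 155, 194]
  RvuVI AGCCTT/6: at [0, 18, 33, 101, 117, 123, 164, 170, 180] ⇒ [6, 24, 39, 107, 123, 129, 170, 176, 186]

Pooled cuts: [6, 11, 24, 29, 39, 45, 58, 67, 85, 107, 114, 123, 129, 134, 143, 155, 170, 176, 186, 194]

Fragments:
  [0,6): 6 bp
  [6,11): 5 bp
  [11,24): 13 bp
  [24,29): 5 bp
  [29,39): 10 bp
  [39,45): 6 bp
  [45,58): 13 bp
  [58,67): 9 bp
  [67,85): 18 bp
  [85,107): 22 bp
  [107,114): 7 bp
  [114,123): 9 bp
  [123,129): 6 bp
  [129,134): 5 bp
  [134,143): 9 bp
  [143,155): 12 bp
  [155,170): 15 bp
  [170,176): 6 bp
  [176,186): 10 bp
  [186,194): 8 bp
  [194,197): 3 bp

[3,5,5,5,6,6,6,6,7,8,9,9,9,10,10,12,13,13,15,18,22]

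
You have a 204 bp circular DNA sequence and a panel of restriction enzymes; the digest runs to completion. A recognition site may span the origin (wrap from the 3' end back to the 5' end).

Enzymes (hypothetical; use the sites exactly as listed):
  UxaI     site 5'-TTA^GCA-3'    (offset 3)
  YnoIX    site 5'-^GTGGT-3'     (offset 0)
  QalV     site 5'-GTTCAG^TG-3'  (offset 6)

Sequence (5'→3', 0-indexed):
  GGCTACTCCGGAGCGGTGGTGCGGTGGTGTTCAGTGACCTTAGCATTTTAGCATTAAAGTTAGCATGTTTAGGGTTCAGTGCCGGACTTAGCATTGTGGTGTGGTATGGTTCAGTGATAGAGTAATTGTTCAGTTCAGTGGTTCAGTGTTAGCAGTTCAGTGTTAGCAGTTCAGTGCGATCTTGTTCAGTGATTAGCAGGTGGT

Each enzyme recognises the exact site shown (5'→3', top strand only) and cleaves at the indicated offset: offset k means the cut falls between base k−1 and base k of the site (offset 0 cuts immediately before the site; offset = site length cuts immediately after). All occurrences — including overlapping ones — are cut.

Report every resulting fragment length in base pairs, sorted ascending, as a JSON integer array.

[1,4,5,5,5,5,6,8,8,8,8,9,9,11,11,12,14,15,17,20,23]

Scan for sites:
  UxaI TTAGCA/3: at [39, 47, 59, 87, 148, 162, 192] ⇒ [42, 50, 62, 90, 151, 165, 195]
  YnoIX GTGGT/0: at [15, 23, 95, 100, 137, 199] ⇒ [15, 23, 95, 100, 137, 199]
  QalV GTTCAGTG/6: at [28, 73, 108, 132, 140, 154, 168, 183] ⇒ [34, 79, 114, 138, 146, 160, 174, 189]

Pooled cuts: [15, 23, 34, 42, 50, 62, 79, 90, 95, 100, 114, 137, 138, 146, 151, 160, 165, 174, 189, 195, 199]

Fragment lengths:
  15→23: 8 bp
  23→34: 11 bp
  34→42: 8 bp
  42→50: 8 bp
  50→62: 12 bp
  62→79: 17 bp
  79→90: 11 bp
  90→95: 5 bp
  95→100: 5 bp
  100→114: 14 bp
  114→137: 23 bp
  137→138: 1 bp
  138→146: 8 bp
  146→151: 5 bp
  151→160: 9 bp
  160→165: 5 bp
  165→174: 9 bp
  174→189: 15 bp
  189→195: 6 bp
  195→199: 4 bp
  199→15 (wrap): 204-199+15 = 20 bp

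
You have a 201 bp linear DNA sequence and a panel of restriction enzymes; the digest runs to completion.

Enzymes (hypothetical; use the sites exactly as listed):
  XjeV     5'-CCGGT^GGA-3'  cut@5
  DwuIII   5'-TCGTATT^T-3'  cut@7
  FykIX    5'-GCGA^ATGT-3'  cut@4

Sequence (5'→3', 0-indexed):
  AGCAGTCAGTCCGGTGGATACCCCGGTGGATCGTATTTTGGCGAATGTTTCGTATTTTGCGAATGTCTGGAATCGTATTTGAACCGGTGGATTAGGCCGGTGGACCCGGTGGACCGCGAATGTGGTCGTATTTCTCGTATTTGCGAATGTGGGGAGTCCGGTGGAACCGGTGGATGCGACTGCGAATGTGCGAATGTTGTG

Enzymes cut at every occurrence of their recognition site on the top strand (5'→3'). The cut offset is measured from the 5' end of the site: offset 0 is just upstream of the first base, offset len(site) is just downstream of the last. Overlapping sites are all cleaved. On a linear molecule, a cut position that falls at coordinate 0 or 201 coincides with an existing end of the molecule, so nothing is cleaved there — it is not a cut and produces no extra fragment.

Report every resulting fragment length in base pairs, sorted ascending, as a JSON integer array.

[5,6,7,8,8,9,9,9,9,9,10,12,12,13,13,14,15,16,17]

Per-enzyme occurrences:
  XjeV (CCGGTGGA, off=5): starts [10, 22, 83, 96, 105, 157, 166] → cuts [15, 27, 88, 101, 110, 162, 171]
  DwuIII (TCGTATTT, off=7): starts [30, 49, 72, 125, 134] → cuts [37, 56, 79, 132, 141]
  FykIX (GCGAATGT, off=4): starts [40, 58, 115, 142, 181, 189] → cuts [44, 62, 119, 146, 185, 193]

All cut coordinates (distinct, sorted): [15, 27, 37, 44, 56, 62, 79, 88, 101, 110, 119, 132, 141, 146, 162, 171, 185, 193]

Fragment lengths:
  [0,15): 15 bp
  [15,27): 12 bp
  [27,37): 10 bp
  [37,44): 7 bp
  [44,56): 12 bp
  [56,62): 6 bp
  [62,79): 17 bp
  [79,88): 9 bp
  [88,101): 13 bp
  [101,110): 9 bp
  [110,119): 9 bp
  [119,132): 13 bp
  [132,141): 9 bp
  [141,146): 5 bp
  [146,162): 16 bp
  [162,171): 9 bp
  [171,185): 14 bp
  [185,193): 8 bp
  [193,201): 8 bp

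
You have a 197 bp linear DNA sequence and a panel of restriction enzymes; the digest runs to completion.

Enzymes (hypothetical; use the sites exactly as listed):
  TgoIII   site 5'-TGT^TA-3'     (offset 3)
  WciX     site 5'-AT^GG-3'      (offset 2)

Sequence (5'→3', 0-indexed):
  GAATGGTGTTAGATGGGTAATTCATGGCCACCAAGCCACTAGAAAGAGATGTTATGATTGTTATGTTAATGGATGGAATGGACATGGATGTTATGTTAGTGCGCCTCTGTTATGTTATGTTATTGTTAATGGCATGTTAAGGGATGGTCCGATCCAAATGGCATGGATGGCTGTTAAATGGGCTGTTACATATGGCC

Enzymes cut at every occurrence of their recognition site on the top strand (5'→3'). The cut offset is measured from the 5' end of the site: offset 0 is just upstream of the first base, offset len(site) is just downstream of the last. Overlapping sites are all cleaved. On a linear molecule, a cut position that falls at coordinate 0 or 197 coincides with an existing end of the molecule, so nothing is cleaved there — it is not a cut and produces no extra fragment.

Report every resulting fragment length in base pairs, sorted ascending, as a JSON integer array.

Site scan:
  TgoIII TGTTA/3: at [6, 49, 58, 63, 88, 93, 107, 112, 117, 123, 134, 171, 183] ⇒ [9, 52, 61, 66, 91, 96, 110, 115, 120, 126, 137, 174, 186]
  WciX ATGG/2: at [2, 12, 23, 68, 72, 77, 83, 128, 143, 157, 162, 166, 177, 191] ⇒ [4, 14, 25, 70, 74, 79, 85, 130, 145, 159, 164, 168, 179, 193]

All cut coordinates (distinct, sorted): [4, 9, 14, 25, 52, 61, 66, 70, 74, 79, 85, 91, 96, 110, 115, 120, 126, 130, 137, 145, 159, 164, 168, 174, 179, 186, 193]

Fragments:
  [0,4): 4 bp
  [4,9): 5 bp
  [9,14): 5 bp
  [14,25): 11 bp
  [25,52): 27 bp
  [52,61): 9 bp
  [61,66): 5 bp
  [66,70): 4 bp
  [70,74): 4 bp
  [74,79): 5 bp
  [79,85): 6 bp
  [85,91): 6 bp
  [91,96): 5 bp
  [96,110): 14 bp
  [110,115): 5 bp
  [115,120): 5 bp
  [120,126): 6 bp
  [126,130): 4 bp
  [130,137): 7 bp
  [137,145): 8 bp
  [145,159): 14 bp
  [159,164): 5 bp
  [164,168): 4 bp
  [168,174): 6 bp
  [174,179): 5 bp
  [179,186): 7 bp
  [186,193): 7 bp
  [193,197): 4 bp

[4,4,4,4,4,4,5,5,5,5,5,5,5,5,5,6,6,6,6,7,7,7,8,9,11,14,14,27]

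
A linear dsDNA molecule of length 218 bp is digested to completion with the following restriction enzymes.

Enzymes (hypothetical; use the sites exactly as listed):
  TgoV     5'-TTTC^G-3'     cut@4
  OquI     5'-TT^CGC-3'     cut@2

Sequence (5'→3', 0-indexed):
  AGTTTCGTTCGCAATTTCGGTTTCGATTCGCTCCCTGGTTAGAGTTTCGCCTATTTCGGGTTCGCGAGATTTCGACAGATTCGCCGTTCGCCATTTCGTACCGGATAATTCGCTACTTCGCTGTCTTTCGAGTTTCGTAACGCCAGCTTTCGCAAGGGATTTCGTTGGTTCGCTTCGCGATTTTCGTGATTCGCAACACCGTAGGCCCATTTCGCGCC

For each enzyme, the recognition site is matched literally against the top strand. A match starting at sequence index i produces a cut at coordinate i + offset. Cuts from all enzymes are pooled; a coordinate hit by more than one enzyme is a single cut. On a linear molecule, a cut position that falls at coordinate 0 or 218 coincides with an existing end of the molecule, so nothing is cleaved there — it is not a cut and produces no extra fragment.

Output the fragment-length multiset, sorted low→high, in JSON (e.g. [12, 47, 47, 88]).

Site scan:
  TgoV (TTTCG, off=4): starts [2, 14, 20, 44, 53, 69, 93, 125, 132, 147, 159, 181, 209] → cuts [6, 18, 24, 48, 57, 73, 97, 129, 136, 151, 163, 185, 213]
  OquI (TTCGC, off=2): starts [7, 26, 45, 60, 79, 86, 108, 116, 148, 168, 173, 189, 210] → cuts [9, 28, 47, 62, 81, 88, 110, 118, 150, 170, 175, 191, 212]

Pooled cuts: [6, 9, 18, 24, 28, 47, 48, 57, 62, 73, 81, 88, 97, 110, 118, 129, 136, 150, 151, 163, 170, 175, 185, 191, 212, 213]

Fragment lengths:
  [0,6): 6 bp
  [6,9): 3 bp
  [9,18): 9 bp
  [18,24): 6 bp
  [24,28): 4 bp
  [28,47): 19 bp
  [47,48): 1 bp
  [48,57): 9 bp
  [57,62): 5 bp
  [62,73): 11 bp
  [73,81): 8 bp
  [81,88): 7 bp
  [88,97): 9 bp
  [97,110): 13 bp
  [110,118): 8 bp
  [118,129): 11 bp
  [129,136): 7 bp
  [136,150): 14 bp
  [150,151): 1 bp
  [151,163): 12 bp
  [163,170): 7 bp
  [170,175): 5 bp
  [175,185): 10 bp
  [185,191): 6 bp
  [191,212): 21 bp
  [212,213): 1 bp
  [213,218): 5 bp

[1,1,1,3,4,5,5,5,6,6,6,7,7,7,8,8,9,9,9,10,11,11,12,13,14,19,21]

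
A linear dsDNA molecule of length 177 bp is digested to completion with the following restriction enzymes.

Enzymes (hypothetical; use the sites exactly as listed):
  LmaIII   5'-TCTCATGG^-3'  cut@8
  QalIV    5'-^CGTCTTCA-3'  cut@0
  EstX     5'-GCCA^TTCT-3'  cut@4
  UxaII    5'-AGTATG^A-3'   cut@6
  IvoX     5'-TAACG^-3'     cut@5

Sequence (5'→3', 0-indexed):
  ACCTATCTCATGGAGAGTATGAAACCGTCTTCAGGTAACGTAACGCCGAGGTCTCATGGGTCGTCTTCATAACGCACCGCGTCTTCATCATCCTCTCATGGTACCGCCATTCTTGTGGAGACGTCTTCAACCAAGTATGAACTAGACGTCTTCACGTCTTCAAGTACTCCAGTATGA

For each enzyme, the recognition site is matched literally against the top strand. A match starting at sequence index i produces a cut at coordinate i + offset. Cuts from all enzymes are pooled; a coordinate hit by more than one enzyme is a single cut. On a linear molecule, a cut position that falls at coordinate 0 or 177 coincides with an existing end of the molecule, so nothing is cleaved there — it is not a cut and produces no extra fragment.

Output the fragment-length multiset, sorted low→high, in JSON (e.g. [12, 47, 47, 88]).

Site scan:
  LmaIII (TCTCATGG, off=8): starts [5, 51, 93] → cuts [13, 59, 101]
  QalIV (CGTCTTCA, off=0): starts [25, 61, 79, 121, 146, 154] → cuts [25, 61, 79, 121, 146, 154]
  EstX (GCCATTCT, off=4): starts [105] → cuts [109]
  UxaII (AGTATGA, off=6): starts [15, 133, 170] → cuts [21, 139, 176]
  IvoX (TAACG, off=5): starts [35, 40, 69] → cuts [40, 45, 74]

Pooled cuts: [13, 21, 25, 40, 45, 59, 61, 74, 79, 101, 109, 121, 139, 146, 154, 176]

Fragment lengths:
  [0,13): 13 bp
  [13,21): 8 bp
  [21,25): 4 bp
  [25,40): 15 bp
  [40,45): 5 bp
  [45,59): 14 bp
  [59,61): 2 bp
  [61,74): 13 bp
  [74,79): 5 bp
  [79,101): 22 bp
  [101,109): 8 bp
  [109,121): 12 bp
  [121,139): 18 bp
  [139,146): 7 bp
  [146,154): 8 bp
  [154,176): 22 bp
  [176,177): 1 bp

[1,2,4,5,5,7,8,8,8,12,13,13,14,15,18,22,22]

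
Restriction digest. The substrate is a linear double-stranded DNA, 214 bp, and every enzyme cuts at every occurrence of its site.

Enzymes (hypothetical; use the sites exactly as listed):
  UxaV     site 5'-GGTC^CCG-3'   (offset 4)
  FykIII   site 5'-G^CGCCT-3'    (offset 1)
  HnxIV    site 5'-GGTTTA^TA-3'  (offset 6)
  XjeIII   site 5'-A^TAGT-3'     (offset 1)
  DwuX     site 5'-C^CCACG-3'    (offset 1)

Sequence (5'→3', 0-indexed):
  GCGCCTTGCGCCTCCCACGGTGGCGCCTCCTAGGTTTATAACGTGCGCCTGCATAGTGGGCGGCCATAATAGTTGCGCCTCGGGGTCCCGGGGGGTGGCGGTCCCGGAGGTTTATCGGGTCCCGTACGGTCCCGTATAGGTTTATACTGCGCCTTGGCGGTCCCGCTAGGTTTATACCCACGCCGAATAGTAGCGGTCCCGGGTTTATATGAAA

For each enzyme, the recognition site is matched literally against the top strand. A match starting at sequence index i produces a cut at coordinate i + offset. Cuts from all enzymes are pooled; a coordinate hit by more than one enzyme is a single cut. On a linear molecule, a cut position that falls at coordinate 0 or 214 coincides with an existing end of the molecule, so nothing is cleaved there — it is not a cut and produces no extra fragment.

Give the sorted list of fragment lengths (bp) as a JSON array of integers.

Scan for sites:
  UxaV GGTCCCG/4: at [83, 99, 117, 127, 158, 194] ⇒ [87, 103, 121, 131, 162, 198]
  FykIII GCGCCT/1: at [0, 7, 22, 44, 74, 148] ⇒ [1, 8, 23, 45, 75, 149]
  HnxIV GGTTTATA/6: at [32, 138, 168, 201] ⇒ [38, 144, 174, 207]
  XjeIII ATAGT/1: at [52, 68, 186] ⇒ [53, 69, 187]
  DwuX CCCACG/1: at [13, 176] ⇒ [14, 177]

All cut coordinates (distinct, sorted): [1, 8, 14, 23, 38, 45, 53, 69, 75, 87, 103, 121, 131, 144, 149, 162, 174, 177, 187, 198, 207]

Fragment lengths:
  [0,1): 1 bp
  [1,8): 7 bp
  [8,14): 6 bp
  [14,23): 9 bp
  [23,38): 15 bp
  [38,45): 7 bp
  [45,53): 8 bp
  [53,69): 16 bp
  [69,75): 6 bp
  [75,87): 12 bp
  [87,103): 16 bp
  [103,121): 18 bp
  [121,131): 10 bp
  [131,144): 13 bp
  [144,149): 5 bp
  [149,162): 13 bp
  [162,174): 12 bp
  [174,177): 3 bp
  [177,187): 10 bp
  [187,198): 11 bp
  [198,207): 9 bp
  [207,214): 7 bp

[1,3,5,6,6,7,7,7,8,9,9,10,10,11,12,12,13,13,15,16,16,18]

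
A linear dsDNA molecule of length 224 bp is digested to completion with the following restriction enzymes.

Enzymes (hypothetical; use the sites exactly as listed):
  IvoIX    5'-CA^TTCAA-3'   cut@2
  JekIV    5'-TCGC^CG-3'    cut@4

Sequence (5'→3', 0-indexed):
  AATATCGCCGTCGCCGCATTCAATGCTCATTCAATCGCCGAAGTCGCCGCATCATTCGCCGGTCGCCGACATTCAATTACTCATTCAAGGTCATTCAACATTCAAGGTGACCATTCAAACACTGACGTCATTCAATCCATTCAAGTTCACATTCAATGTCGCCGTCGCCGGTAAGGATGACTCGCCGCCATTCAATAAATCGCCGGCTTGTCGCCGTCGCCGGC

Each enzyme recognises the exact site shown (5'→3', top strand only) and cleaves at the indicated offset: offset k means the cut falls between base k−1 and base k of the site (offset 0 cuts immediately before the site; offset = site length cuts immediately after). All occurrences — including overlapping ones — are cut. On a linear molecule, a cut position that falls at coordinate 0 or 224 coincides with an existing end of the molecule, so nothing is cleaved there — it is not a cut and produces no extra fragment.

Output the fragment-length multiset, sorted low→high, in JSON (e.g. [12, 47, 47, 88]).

Per-enzyme occurrences:
  IvoIX CATTCAA/2: at [16, 27, 69, 81, 91, 98, 111, 128, 137, 149, 188] ⇒ [18, 29, 71, 83, 93, 100, 113, 130, 139, 151, 190]
  JekIV TCGCCG/4: at [4, 10, 34, 43, 55, 62, 158, 164, 181, 199, 210, 216] ⇒ [8, 14, 38, 47, 59, 66, 162, 168, 185, 203, 214, 220]

All cut coordinates (distinct, sorted): [8, 14, 18, 29, 38, 47, 59, 66, 71, 83, 93, 100, 113, 130, 139, 151, 162, 168, 185, 190, 203, 214, 220]

Fragment lengths:
  [0,8): 8 bp
  [8,14): 6 bp
  [14,18): 4 bp
  [18,29): 11 bp
  [29,38): 9 bp
  [38,47): 9 bp
  [47,59): 12 bp
  [59,66): 7 bp
  [66,71): 5 bp
  [71,83): 12 bp
  [83,93): 10 bp
  [93,100): 7 bp
  [100,113): 13 bp
  [113,130): 17 bp
  [130,139): 9 bp
  [139,151): 12 bp
  [151,162): 11 bp
  [162,168): 6 bp
  [168,185): 17 bp
  [185,190): 5 bp
  [190,203): 13 bp
  [203,214): 11 bp
  [214,220): 6 bp
  [220,224): 4 bp

[4,4,5,5,6,6,6,7,7,8,9,9,9,10,11,11,11,12,12,12,13,13,17,17]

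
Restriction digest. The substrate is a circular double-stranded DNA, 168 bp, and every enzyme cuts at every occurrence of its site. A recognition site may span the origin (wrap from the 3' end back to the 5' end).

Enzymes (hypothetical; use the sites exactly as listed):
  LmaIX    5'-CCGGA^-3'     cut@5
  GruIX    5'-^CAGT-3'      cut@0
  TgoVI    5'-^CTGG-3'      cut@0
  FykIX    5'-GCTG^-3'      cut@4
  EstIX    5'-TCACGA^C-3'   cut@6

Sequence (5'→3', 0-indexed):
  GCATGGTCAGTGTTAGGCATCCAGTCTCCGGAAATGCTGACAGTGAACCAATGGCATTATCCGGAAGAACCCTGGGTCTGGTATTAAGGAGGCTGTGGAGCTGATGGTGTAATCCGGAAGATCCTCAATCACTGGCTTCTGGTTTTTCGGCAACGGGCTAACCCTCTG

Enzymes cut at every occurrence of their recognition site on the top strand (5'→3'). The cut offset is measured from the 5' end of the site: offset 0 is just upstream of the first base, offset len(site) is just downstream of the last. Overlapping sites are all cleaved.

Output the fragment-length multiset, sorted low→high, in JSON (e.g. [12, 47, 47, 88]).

[1,6,6,7,7,8,10,11,13,14,15,18,25,27]

Site scan:
  LmaIX CCGGA/5: at [27, 60, 113] ⇒ [32, 65, 118]
  GruIX CAGT/0: at [7, 21, 40] ⇒ [7, 21, 40]
  TgoVI CTGG/0: at [71, 77, 131, 138, 165] ⇒ [71, 77, 131, 138, 165]
  FykIX GCTG/4: at [35, 91, 99] ⇒ [39, 95, 103]
  EstIX (TCACGAC, off=6): no sites

Pooled cuts: [7, 21, 32, 39, 40, 65, 71, 77, 95, 103, 118, 131, 138, 165]

Fragment lengths:
  7→21: 14 bp
  21→32: 11 bp
  32→39: 7 bp
  39→40: 1 bp
  40→65: 25 bp
  65→71: 6 bp
  71→77: 6 bp
  77→95: 18 bp
  95→103: 8 bp
  103→118: 15 bp
  118→131: 13 bp
  131→138: 7 bp
  138→165: 27 bp
  165→7 (wrap): 168-165+7 = 10 bp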